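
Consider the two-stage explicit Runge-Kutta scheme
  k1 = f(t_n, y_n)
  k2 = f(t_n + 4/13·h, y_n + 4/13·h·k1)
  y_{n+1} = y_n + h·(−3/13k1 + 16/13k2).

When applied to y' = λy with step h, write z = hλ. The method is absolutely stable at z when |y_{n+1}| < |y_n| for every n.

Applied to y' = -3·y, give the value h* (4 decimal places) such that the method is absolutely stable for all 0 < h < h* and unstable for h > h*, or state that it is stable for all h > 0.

Set f=λy, z=hλ:
  k1=λy_n ⇒ h·k1=z·y_n;  k2=λ(1+4/13z)y_n ⇒ h·k2=z(1+4/13z)y_n
  y_{n+1}/y_n = 1 − 3/13z + 16/13z(1+4/13z) = 1 + z + 64/169z²
  Hence R(z) = 1 + z + 64/169z².

Boundary: |R(x)|=1, x<0.
x=-0.77: |R|=0.4545
R=1: x+64/169x²=0 ⇒ x=−169/64=-2.6406; min R=1−1/(4·64/169)=0.3398>−1
Confirm numerically:
  x=-2.534: |R|=0.89768 <1
  x=-2.324: |R|=0.72134 <1
  x=-2.201: |R|=0.63357 <1
  x=-2.196: |R|=0.63024 <1
  x=-2.924: |R|=1.31378 >1
  x=-2.860: |R|=1.23760 >1
  x=-2.838: |R|=1.21213 >1
So |R|<1 on (-2.6406, 0).

(-2.6406,0); λ=-3 ⇒ h* = (169/64)/3 = 0.8802.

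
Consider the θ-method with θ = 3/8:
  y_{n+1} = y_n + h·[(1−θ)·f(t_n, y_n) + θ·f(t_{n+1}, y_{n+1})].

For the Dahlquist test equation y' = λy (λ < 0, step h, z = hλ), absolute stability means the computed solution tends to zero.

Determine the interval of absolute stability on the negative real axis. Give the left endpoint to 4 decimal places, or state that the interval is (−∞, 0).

z∈(-8.0000,0).

Set f=λy, z=hλ:
  y_{n+1} = y_n + z·[5/8·y_n + 3/8·y_{n+1}] ⇒ (1 − 3/8z)y_{n+1} = (1 + 5/8z)y_n
  ⇒ R(z) = (1 + 5/8z)/(1 − 3/8z).

Find x<0 with |R(x)|<1.
x=-1.65: |R|=0.0193
R=−1: 1+5/8x = −1+3/8x ⇒ -1/4x=2 ⇒ x=2/(-1/4)=-8.0000
Confirm numerically:
  x=-7.638: |R|=0.97658 <1
  x=-4.500: |R|=0.67442 <1
  x=-3.734: |R|=0.55567 <1
  x=-8.355: |R|=1.02147 >1
  x=-8.258: |R|=1.01574 >1
Stable set (-8.0000, 0).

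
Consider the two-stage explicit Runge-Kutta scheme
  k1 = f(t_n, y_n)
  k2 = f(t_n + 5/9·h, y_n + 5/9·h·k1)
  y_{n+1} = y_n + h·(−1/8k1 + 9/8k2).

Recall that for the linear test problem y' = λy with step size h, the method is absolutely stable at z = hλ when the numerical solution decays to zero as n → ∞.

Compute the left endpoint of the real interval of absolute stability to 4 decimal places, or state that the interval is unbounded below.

left endpoint -1.6000.

Set f=λy, z=hλ:
  k1=λy_n ⇒ h·k1=z·y_n;  k2=λ(1+5/9z)y_n ⇒ h·k2=z(1+5/9z)y_n
  y_{n+1}/y_n = 1 − 1/8z + 9/8z(1+5/9z) = 1 + z + 5/8z²
  ⇒ R(z) = 1 + z + 5/8z².

Need |R(x)|<1, x<0.
x=-0.49: |R|=0.6601
R=1: x+5/8x²=0 ⇒ x=−8/5=-1.6000; min R=1−1/(4·5/8)=0.6000>−1
Confirm numerically:
  x=-1.476: |R|=0.88561 <1
  x=-1.021: |R|=0.63053 <1
  x=-0.921: |R|=0.60915 <1
  x=-0.689: |R|=0.60770 <1
  x=-2.001: |R|=1.50150 >1
  x=-1.987: |R|=1.48061 >1
  x=-1.869: |R|=1.31423 >1
Stable set (-1.6000, 0).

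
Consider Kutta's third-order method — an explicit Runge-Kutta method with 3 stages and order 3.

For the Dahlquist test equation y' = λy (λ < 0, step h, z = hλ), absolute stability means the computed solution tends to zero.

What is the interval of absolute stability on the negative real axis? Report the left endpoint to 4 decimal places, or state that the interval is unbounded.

z∈(-2.5127,0).

On y'=λy, z=hλ:
  order 3, 3-stage ⇒ R(z)=1+z+z^2/2+z^3/6
  (e.g. R(-1.4)=0.12267, |R|=0.12267)

Need |R(x)|<1, x<0.
x=-1.4: |R|=0.1227
|R(-2.8)|=1.5387 |R(-1.33)|=0.1623 |R(-0.89)|=0.3886
Bisect:
  x_lo=-3.2430 |R|=2.6688  x_hi=-0.0810 |R|=0.9222
  mid=-1.66198 |R|=0.04600 →hi
  mid=-2.45247 |R|=0.90361 →hi
  mid=-2.84772 |R|=1.64189 →lo
  mid=-2.65009 |R|=1.24053 →lo
  mid=-2.55128 |R|=1.06450 →lo
  mid=-2.50188 |R|=0.98222 →hi
  mid=-2.52658 |R|=1.02289 →lo
  mid=-2.51423 |R|=1.00244 →lo
  mid=-2.50805 |R|=0.99230 →hi
  mid=-2.51114 |R|=0.99736 →hi
  ...
  [-2.51288,-2.51268] ⇒ x*=-2.5127
So |R|<1 on (-2.5127, 0).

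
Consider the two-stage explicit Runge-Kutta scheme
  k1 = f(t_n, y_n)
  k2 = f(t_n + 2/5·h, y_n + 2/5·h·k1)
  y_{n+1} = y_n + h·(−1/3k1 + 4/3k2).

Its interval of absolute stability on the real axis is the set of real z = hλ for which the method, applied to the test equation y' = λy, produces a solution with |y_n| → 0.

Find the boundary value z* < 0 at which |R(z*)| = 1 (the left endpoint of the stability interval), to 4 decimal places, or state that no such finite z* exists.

z* = -1.8750.

Set f=λy, z=hλ:
  k1=λy_n ⇒ h·k1=z·y_n;  k2=λ(1+2/5z)y_n ⇒ h·k2=z(1+2/5z)y_n
  y_{n+1}/y_n = 1 − 1/3z + 4/3z(1+2/5z) = 1 + z + 8/15z²
  ⇒ R(z) = 1 + z + 8/15z².

Need |R(x)|<1, x<0.
x=-1.43: |R|=0.6606
R=1: x+8/15x²=0 ⇒ x=−15/8=-1.8750; min R=1−1/(4·8/15)=0.5312>−1
Confirm numerically:
  x=-1.754: |R|=0.88681 <1
  x=-1.749: |R|=0.88247 <1
  x=-1.746: |R|=0.87988 <1
  x=-1.632: |R|=0.78849 <1
  x=-2.335: |R|=1.57285 >1
  x=-2.334: |R|=1.57136 >1
Stable set (-1.8750, 0).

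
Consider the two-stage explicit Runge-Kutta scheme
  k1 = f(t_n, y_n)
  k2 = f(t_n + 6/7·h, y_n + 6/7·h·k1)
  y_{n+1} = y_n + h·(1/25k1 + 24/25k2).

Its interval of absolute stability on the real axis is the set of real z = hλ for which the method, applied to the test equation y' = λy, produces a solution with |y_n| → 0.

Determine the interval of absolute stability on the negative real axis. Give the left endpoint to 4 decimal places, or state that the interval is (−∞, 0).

(-1.2153, 0).

On y'=λy, z=hλ:
  k1=λy_n ⇒ h·k1=z·y_n;  k2=λ(1+6/7z)y_n ⇒ h·k2=z(1+6/7z)y_n
  y_{n+1}/y_n = 1 + 1/25z + 24/25z(1+6/7z) = 1 + z + 144/175z²
  Hence R(z) = 1 + z + 144/175z².

Boundary: |R(x)|=1, x<0.
x=-1.47: |R|=1.3081
R=1: x+144/175x²=0 ⇒ x=−175/144=-1.2153; min R=1−1/(4·144/175)=0.6962>−1
Confirm numerically:
  x=-1.067: |R|=0.86981 <1
  x=-0.822: |R|=0.73399 <1
  x=-0.783: |R|=0.72148 <1
  x=-0.540: |R|=0.69995 <1
  x=-1.470: |R|=1.30811 >1
  x=-1.453: |R|=1.28422 >1
So |R|<1 on (-1.2153, 0).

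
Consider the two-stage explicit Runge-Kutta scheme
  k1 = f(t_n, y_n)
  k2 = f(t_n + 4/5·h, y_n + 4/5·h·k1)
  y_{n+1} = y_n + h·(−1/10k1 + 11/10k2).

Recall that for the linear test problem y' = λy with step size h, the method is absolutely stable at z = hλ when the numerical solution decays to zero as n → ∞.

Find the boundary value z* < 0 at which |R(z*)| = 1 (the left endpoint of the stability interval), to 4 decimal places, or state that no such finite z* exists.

left endpoint -1.1364.

Test eqn y'=λy, z=hλ:
  k1=λy_n ⇒ h·k1=z·y_n;  k2=λ(1+4/5z)y_n ⇒ h·k2=z(1+4/5z)y_n
  y_{n+1}/y_n = 1 − 1/10z + 11/10z(1+4/5z) = 1 + z + 22/25z²
  ⇒ R(z) = 1 + z + 22/25z².

Boundary: |R(x)|=1, x<0.
x=-1.16: |R|=1.0241
R=1: x+22/25x²=0 ⇒ x=−25/22=-1.1364; min R=1−1/(4·22/25)=0.7159>−1
Confirm numerically:
  x=-1.024: |R|=0.89875 <1
  x=-0.976: |R|=0.86227 <1
  x=-0.672: |R|=0.72539 <1
  x=-1.718: |R|=1.87934 >1
  x=-1.304: |R|=1.19237 >1
Stable set (-1.1364, 0).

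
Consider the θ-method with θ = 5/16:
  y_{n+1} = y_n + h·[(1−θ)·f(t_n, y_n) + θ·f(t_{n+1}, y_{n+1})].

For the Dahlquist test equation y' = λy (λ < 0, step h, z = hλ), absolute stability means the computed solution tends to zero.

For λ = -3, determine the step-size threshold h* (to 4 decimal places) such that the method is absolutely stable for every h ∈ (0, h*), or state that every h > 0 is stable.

Test eqn y'=λy, z=hλ:
  y_{n+1} = y_n + z·[11/16·y_n + 5/16·y_{n+1}] ⇒ (1 − 5/16z)y_{n+1} = (1 + 11/16z)y_n
  R(z) = (1 + 11/16z)/(1 − 5/16z).

Solve |R(x)|<1 on ℝ⁻.
x=-1.17: |R|=0.1432
R=−1: 1+11/16x = −1+5/16x ⇒ -3/8x=2 ⇒ x=2/(-3/8)=-5.3333
Confirm numerically:
  x=-4.328: |R|=0.83974 <1
  x=-4.000: |R|=0.77778 <1
  x=-2.298: |R|=0.33750 <1
  x=-5.864: |R|=1.07026 >1
  x=-5.616: |R|=1.03848 >1
Interval (-5.3333, 0).

(-5.3333,0); λ=-3 ⇒ h* = (16/3)/3 = 1.7778.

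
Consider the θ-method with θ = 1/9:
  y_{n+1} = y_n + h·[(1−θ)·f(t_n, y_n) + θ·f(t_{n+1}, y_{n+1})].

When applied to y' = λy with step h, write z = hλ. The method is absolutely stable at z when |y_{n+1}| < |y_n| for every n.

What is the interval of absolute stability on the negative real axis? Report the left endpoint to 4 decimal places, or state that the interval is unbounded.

On y'=λy, z=hλ:
  y_{n+1} = y_n + z·[8/9·y_n + 1/9·y_{n+1}] ⇒ (1 − 1/9z)y_{n+1} = (1 + 8/9z)y_n
  R(z) = (1 + 8/9z)/(1 − 1/9z).

Solve |R(x)|<1 on ℝ⁻.
x=-0.43: |R|=0.5896
R=−1: 1+8/9x = −1+1/9x ⇒ -7/9x=2 ⇒ x=2/(-7/9)=-2.5714
Confirm numerically:
  x=-2.111: |R|=0.70993 <1
  x=-1.842: |R|=0.52905 <1
  x=-1.643: |R|=0.38936 <1
  x=-3.136: |R|=1.32564 >1
  x=-2.853: |R|=1.16629 >1
  x=-2.738: |R|=1.09934 >1
Interval (-2.5714, 0).

(-2.5714, 0).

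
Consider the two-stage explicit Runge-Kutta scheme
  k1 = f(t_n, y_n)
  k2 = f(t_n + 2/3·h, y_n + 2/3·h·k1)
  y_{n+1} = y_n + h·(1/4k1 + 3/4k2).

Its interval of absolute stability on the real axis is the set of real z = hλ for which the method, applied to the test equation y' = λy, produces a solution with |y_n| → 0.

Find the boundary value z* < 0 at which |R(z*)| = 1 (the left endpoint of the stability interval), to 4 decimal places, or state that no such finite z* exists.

Test eqn y'=λy, z=hλ:
  k1=λy_n ⇒ h·k1=z·y_n;  k2=λ(1+2/3z)y_n ⇒ h·k2=z(1+2/3z)y_n
  y_{n+1}/y_n = 1 + 1/4z + 3/4z(1+2/3z) = 1 + z + 1/2z²
  Hence R(z) = 1 + z + 1/2z².

Solve |R(x)|<1 on ℝ⁻.
x=-1.79: |R|=0.8121
R=1: x+1/2x²=0 ⇒ x=−2=-2.0000; min R=1−1/(4·1/2)=0.5000>−1
Confirm numerically:
  x=-1.774: |R|=0.79954 <1
  x=-1.138: |R|=0.50952 <1
  x=-0.983: |R|=0.50014 <1
  x=-0.830: |R|=0.51445 <1
  x=-2.512: |R|=1.64307 >1
  x=-2.359: |R|=1.42344 >1
  x=-2.197: |R|=1.21640 >1
Stable set (-2.0000, 0).

z* = -2.0000.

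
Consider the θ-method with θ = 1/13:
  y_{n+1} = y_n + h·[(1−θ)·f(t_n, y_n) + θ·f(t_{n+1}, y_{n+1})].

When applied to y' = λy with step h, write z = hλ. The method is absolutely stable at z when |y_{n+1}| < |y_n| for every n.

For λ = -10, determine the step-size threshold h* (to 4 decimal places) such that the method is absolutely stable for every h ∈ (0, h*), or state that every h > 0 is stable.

(-2.3636,0); λ=-10 ⇒ h* = (26/11)/10 = 0.2364.

Test eqn y'=λy, z=hλ:
  y_{n+1} = y_n + z·[12/13·y_n + 1/13·y_{n+1}] ⇒ (1 − 1/13z)y_{n+1} = (1 + 12/13z)y_n
  so R(z) = (1 + 12/13z)/(1 − 1/13z).

Find x<0 with |R(x)|<1.
x=-1.72: |R|=0.5190
R=−1: 1+12/13x = −1+1/13x ⇒ -11/13x=2 ⇒ x=2/(-11/13)=-2.3636
Confirm numerically:
  x=-2.326: |R|=0.97299 <1
  x=-2.119: |R|=0.82201 <1
  x=-2.043: |R|=0.76554 <1
  x=-2.630: |R|=1.18746 >1
  x=-2.443: |R|=1.05653 >1
  x=-2.399: |R|=1.02526 >1
Interval (-2.3636, 0).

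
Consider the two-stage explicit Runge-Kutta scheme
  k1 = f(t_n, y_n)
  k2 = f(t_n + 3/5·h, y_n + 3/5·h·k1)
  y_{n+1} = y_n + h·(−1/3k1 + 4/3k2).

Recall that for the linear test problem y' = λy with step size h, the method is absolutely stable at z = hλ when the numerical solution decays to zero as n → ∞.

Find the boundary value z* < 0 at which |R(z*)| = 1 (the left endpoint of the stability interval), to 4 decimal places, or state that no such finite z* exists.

Set f=λy, z=hλ:
  k1=λy_n ⇒ h·k1=z·y_n;  k2=λ(1+3/5z)y_n ⇒ h·k2=z(1+3/5z)y_n
  y_{n+1}/y_n = 1 − 1/3z + 4/3z(1+3/5z) = 1 + z + 4/5z²
  so R(z) = 1 + z + 4/5z².

Need |R(x)|<1, x<0.
x=-0.45: |R|=0.7120
R=1: x+4/5x²=0 ⇒ x=−5/4=-1.2500; min R=1−1/(4·4/5)=0.6875>−1
Confirm numerically:
  x=-1.120: |R|=0.88352 <1
  x=-1.095: |R|=0.86422 <1
  x=-1.021: |R|=0.81295 <1
  x=-0.853: |R|=0.72909 <1
  x=-1.716: |R|=1.63972 >1
  x=-1.548: |R|=1.36904 >1
So |R|<1 on (-1.2500, 0).

z* = -1.2500.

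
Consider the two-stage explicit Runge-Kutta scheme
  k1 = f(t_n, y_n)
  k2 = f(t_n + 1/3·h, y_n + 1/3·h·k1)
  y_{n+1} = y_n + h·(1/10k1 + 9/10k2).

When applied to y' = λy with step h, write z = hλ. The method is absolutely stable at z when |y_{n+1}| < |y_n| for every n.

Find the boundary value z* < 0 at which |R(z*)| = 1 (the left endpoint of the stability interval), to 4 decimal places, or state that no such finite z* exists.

left endpoint -3.3333.

Set f=λy, z=hλ:
  k1=λy_n ⇒ h·k1=z·y_n;  k2=λ(1+1/3z)y_n ⇒ h·k2=z(1+1/3z)y_n
  y_{n+1}/y_n = 1 + 1/10z + 9/10z(1+1/3z) = 1 + z + 3/10z²
  so R(z) = 1 + z + 3/10z².

Boundary: |R(x)|=1, x<0.
x=-0.44: |R|=0.6181
R=1: x+3/10x²=0 ⇒ x=−10/3=-3.3333; min R=1−1/(4·3/10)=0.1667>−1
Confirm numerically:
  x=-3.168: |R|=0.84287 <1
  x=-2.394: |R|=0.32537 <1
  x=-2.362: |R|=0.31171 <1
  x=-3.785: |R|=1.51287 >1
  x=-3.578: |R|=1.26263 >1
  x=-3.563: |R|=1.24549 >1
Interval (-3.3333, 0).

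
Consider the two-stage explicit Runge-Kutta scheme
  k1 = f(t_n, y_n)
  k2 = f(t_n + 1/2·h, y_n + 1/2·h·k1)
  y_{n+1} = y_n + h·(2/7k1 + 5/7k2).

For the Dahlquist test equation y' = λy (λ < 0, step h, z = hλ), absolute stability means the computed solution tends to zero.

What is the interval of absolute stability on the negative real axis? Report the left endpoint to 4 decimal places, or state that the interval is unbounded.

(-2.8000, 0).

With y'=λy (z=hλ):
  k1=λy_n ⇒ h·k1=z·y_n;  k2=λ(1+1/2z)y_n ⇒ h·k2=z(1+1/2z)y_n
  y_{n+1}/y_n = 1 + 2/7z + 5/7z(1+1/2z) = 1 + z + 5/14z²
  so R(z) = 1 + z + 5/14z².

Boundary: |R(x)|=1, x<0.
x=-1.15: |R|=0.3223
R=1: x+5/14x²=0 ⇒ x=−14/5=-2.8000; min R=1−1/(4·5/14)=0.3000>−1
Confirm numerically:
  x=-2.209: |R|=0.53374 <1
  x=-2.189: |R|=0.52233 <1
  x=-1.387: |R|=0.30006 <1
  x=-1.285: |R|=0.30472 <1
  x=-3.051: |R|=1.27350 >1
  x=-2.988: |R|=1.20062 >1
Interval (-2.8000, 0).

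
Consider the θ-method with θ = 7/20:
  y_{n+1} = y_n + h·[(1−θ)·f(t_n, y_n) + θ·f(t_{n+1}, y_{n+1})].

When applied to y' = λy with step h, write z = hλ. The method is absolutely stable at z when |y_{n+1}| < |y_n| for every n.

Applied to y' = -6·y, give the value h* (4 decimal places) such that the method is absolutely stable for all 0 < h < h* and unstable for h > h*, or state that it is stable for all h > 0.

With y'=λy (z=hλ):
  y_{n+1} = y_n + z·[13/20·y_n + 7/20·y_{n+1}] ⇒ (1 − 7/20z)y_{n+1} = (1 + 13/20z)y_n
  so R(z) = (1 + 13/20z)/(1 − 7/20z).

Need |R(x)|<1, x<0.
x=-1.24: |R|=0.1353
R=−1: 1+13/20x = −1+7/20x ⇒ -3/10x=2 ⇒ x=2/(-3/10)=-6.6667
Confirm numerically:
  x=-6.244: |R|=0.96019 <1
  x=-4.062: |R|=0.67733 <1
  x=-3.265: |R|=0.52374 <1
  x=-7.260: |R|=1.05027 >1
  x=-7.174: |R|=1.04335 >1
  x=-7.072: |R|=1.03499 >1
Stable set (-6.6667, 0).

(-6.6667,0); λ=-6 ⇒ h* = (20/3)/6 = 1.1111.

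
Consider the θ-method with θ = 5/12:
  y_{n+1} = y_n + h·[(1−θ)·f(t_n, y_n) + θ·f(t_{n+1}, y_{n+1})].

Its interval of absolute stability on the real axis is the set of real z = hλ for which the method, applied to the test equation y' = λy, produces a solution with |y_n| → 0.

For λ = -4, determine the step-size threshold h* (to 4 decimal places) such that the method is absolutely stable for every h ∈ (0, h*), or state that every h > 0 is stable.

Set f=λy, z=hλ:
  y_{n+1} = y_n + z·[7/12·y_n + 5/12·y_{n+1}] ⇒ (1 − 5/12z)y_{n+1} = (1 + 7/12z)y_n
  R(z) = (1 + 7/12z)/(1 − 5/12z).

Find x<0 with |R(x)|<1.
x=-0.55: |R|=0.5525
R=−1: 1+7/12x = −1+5/12x ⇒ -1/6x=2 ⇒ x=2/(-1/6)=-12.0000
Confirm numerically:
  x=-8.209: |R|=0.85706 <1
  x=-7.740: |R|=0.83195 <1
  x=-6.770: |R|=0.77186 <1
  x=-12.598: |R|=1.01595 >1
  x=-12.532: |R|=1.01425 >1
  x=-12.506: |R|=1.01358 >1
Stable set (-12.0000, 0).

(-12.0000,0); λ=-4 ⇒ h* = (12)/4 = 3.0000.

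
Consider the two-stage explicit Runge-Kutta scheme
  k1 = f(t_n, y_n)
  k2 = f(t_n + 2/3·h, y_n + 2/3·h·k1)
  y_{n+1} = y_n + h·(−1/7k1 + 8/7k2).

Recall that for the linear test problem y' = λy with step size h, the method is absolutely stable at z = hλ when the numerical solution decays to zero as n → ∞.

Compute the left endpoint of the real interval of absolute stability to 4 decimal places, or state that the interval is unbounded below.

With y'=λy (z=hλ):
  k1=λy_n ⇒ h·k1=z·y_n;  k2=λ(1+2/3z)y_n ⇒ h·k2=z(1+2/3z)y_n
  y_{n+1}/y_n = 1 − 1/7z + 8/7z(1+2/3z) = 1 + z + 16/21z²
  ⇒ R(z) = 1 + z + 16/21z².

Solve |R(x)|<1 on ℝ⁻.
x=-0.74: |R|=0.6772
R=1: x+16/21x²=0 ⇒ x=−21/16=-1.3125; min R=1−1/(4·16/21)=0.6719>−1
Confirm numerically:
  x=-1.257: |R|=0.94685 <1
  x=-0.942: |R|=0.73409 <1
  x=-0.537: |R|=0.68271 <1
  x=-1.600: |R|=1.35048 >1
  x=-1.504: |R|=1.21944 >1
  x=-1.371: |R|=1.06111 >1
Interval (-1.3125, 0).

z* = -1.3125.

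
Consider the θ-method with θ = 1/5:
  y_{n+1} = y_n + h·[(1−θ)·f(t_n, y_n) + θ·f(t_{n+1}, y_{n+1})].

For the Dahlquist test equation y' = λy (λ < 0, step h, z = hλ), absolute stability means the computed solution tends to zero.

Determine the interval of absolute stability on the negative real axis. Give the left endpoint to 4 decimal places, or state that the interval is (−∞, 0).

z∈(-3.3333,0).

Test eqn y'=λy, z=hλ:
  y_{n+1} = y_n + z·[4/5·y_n + 1/5·y_{n+1}] ⇒ (1 − 1/5z)y_{n+1} = (1 + 4/5z)y_n
  so R(z) = (1 + 4/5z)/(1 − 1/5z).

Need |R(x)|<1, x<0.
x=-0.46: |R|=0.5788
R=−1: 1+4/5x = −1+1/5x ⇒ -3/5x=2 ⇒ x=2/(-3/5)=-3.3333
Confirm numerically:
  x=-2.272: |R|=0.56216 <1
  x=-2.078: |R|=0.46793 <1
  x=-1.573: |R|=0.19656 <1
  x=-3.870: |R|=1.18151 >1
  x=-3.606: |R|=1.09505 >1
  x=-3.387: |R|=1.01920 >1
So |R|<1 on (-3.3333, 0).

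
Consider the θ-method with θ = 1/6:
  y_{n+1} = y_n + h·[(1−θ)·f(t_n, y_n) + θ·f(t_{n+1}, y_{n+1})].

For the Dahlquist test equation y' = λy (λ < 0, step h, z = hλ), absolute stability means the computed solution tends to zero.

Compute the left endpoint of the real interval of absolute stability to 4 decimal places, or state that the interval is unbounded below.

Set f=λy, z=hλ:
  y_{n+1} = y_n + z·[5/6·y_n + 1/6·y_{n+1}] ⇒ (1 − 1/6z)y_{n+1} = (1 + 5/6z)y_n
  so R(z) = (1 + 5/6z)/(1 − 1/6z).

Boundary: |R(x)|=1, x<0.
x=-1.46: |R|=0.1743
R=−1: 1+5/6x = −1+1/6x ⇒ -2/3x=2 ⇒ x=2/(-2/3)=-3.0000
Confirm numerically:
  x=-2.724: |R|=0.87345 <1
  x=-2.191: |R|=0.60493 <1
  x=-1.798: |R|=0.38343 <1
  x=-3.530: |R|=1.22246 >1
  x=-3.489: |R|=1.20613 >1
So |R|<1 on (-3.0000, 0).

left endpoint -3.0000.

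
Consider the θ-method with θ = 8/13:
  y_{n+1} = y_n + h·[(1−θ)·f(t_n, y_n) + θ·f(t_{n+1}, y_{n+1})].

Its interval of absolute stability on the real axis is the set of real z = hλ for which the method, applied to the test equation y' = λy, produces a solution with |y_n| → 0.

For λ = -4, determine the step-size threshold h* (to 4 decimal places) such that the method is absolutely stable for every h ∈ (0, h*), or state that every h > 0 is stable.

On y'=λy, z=hλ:
  y_{n+1} = y_n + z·[5/13·y_n + 8/13·y_{n+1}] ⇒ (1 − 8/13z)y_{n+1} = (1 + 5/13z)y_n
  ⇒ R(z) = (1 + 5/13z)/(1 − 8/13z).

Boundary: |R(x)|=1, x<0.
x=-1.51: |R|=0.2173
x=-2: |R|=0.1034
x=-10: |R|=0.3978
x=-100: |R|=0.5990
θ=8/13≥1/2 ⇒ |1+5/13x|<|1−8/13x| ∀x<0 ⇒ unbounded interval.

interval (−∞, 0). Any h>0 works for λ=-4.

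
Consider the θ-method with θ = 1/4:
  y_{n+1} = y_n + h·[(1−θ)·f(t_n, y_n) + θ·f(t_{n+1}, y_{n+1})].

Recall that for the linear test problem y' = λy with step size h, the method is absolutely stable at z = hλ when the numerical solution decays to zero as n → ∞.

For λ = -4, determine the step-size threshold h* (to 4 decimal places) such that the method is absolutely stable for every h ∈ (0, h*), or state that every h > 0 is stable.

(-4.0000,0); λ=-4 ⇒ h* = (4)/4 = 1.0000.

Test eqn y'=λy, z=hλ:
  y_{n+1} = y_n + z·[3/4·y_n + 1/4·y_{n+1}] ⇒ (1 − 1/4z)y_{n+1} = (1 + 3/4z)y_n
  so R(z) = (1 + 3/4z)/(1 − 1/4z).

Find x<0 with |R(x)|<1.
x=-1.14: |R|=0.1128
R=−1: 1+3/4x = −1+1/4x ⇒ -1/2x=2 ⇒ x=2/(-1/2)=-4.0000
Confirm numerically:
  x=-3.424: |R|=0.84483 <1
  x=-2.359: |R|=0.48388 <1
  x=-1.613: |R|=0.14947 <1
  x=-4.249: |R|=1.06037 >1
  x=-4.131: |R|=1.03222 >1
Interval (-4.0000, 0).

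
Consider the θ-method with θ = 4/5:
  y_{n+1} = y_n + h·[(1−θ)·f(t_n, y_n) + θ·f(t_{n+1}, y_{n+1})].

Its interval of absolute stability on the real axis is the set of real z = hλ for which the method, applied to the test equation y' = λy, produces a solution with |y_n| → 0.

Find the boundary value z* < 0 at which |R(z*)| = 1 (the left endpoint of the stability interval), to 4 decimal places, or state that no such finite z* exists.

On y'=λy, z=hλ:
  y_{n+1} = y_n + z·[1/5·y_n + 4/5·y_{n+1}] ⇒ (1 − 4/5z)y_{n+1} = (1 + 1/5z)y_n
  R(z) = (1 + 1/5z)/(1 − 4/5z).

Need |R(x)|<1, x<0.
x=-0.67: |R|=0.5638
x=-2: |R|=0.2308
x=-10: |R|=0.1111
x=-100: |R|=0.2346
θ=4/5≥1/2 ⇒ |1+1/5x|<|1−4/5x| ∀x<0 ⇒ stable on all of ℝ⁻.

interval (−∞, 0).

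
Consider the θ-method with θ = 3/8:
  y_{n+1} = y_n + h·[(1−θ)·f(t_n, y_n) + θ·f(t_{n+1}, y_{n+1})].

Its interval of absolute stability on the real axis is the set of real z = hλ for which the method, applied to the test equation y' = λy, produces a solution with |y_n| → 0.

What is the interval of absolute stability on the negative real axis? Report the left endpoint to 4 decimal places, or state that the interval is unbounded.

z∈(-8.0000,0).

Test eqn y'=λy, z=hλ:
  y_{n+1} = y_n + z·[5/8·y_n + 3/8·y_{n+1}] ⇒ (1 − 3/8z)y_{n+1} = (1 + 5/8z)y_n
  ⇒ R(z) = (1 + 5/8z)/(1 − 3/8z).

Solve |R(x)|<1 on ℝ⁻.
x=-0.49: |R|=0.5861
R=−1: 1+5/8x = −1+3/8x ⇒ -1/4x=2 ⇒ x=2/(-1/4)=-8.0000
Confirm numerically:
  x=-4.756: |R|=0.70864 <1
  x=-4.678: |R|=0.69847 <1
  x=-4.139: |R|=0.62179 <1
  x=-3.443: |R|=0.50276 <1
  x=-8.562: |R|=1.03337 >1
  x=-8.554: |R|=1.03292 >1
Stable set (-8.0000, 0).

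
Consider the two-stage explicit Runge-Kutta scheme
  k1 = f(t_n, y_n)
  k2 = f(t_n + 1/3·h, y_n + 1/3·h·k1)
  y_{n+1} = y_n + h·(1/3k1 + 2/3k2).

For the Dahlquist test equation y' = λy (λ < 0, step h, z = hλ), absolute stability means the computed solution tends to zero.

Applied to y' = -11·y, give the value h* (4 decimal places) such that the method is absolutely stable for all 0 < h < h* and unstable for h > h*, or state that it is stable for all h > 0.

On y'=λy, z=hλ:
  k1=λy_n ⇒ h·k1=z·y_n;  k2=λ(1+1/3z)y_n ⇒ h·k2=z(1+1/3z)y_n
  y_{n+1}/y_n = 1 + 1/3z + 2/3z(1+1/3z) = 1 + z + 2/9z²
  so R(z) = 1 + z + 2/9z².

Boundary: |R(x)|=1, x<0.
x=-0.35: |R|=0.6772
R=1: x+2/9x²=0 ⇒ x=−9/2=-4.5000; min R=1−1/(4·2/9)=-0.1250>−1
Confirm numerically:
  x=-4.474: |R|=0.97415 <1
  x=-4.134: |R|=0.66377 <1
  x=-3.655: |R|=0.31367 <1
  x=-2.742: |R|=0.07121 <1
  x=-4.744: |R|=1.25723 >1
  x=-4.704: |R|=1.21325 >1
  x=-4.653: |R|=1.15820 >1
So |R|<1 on (-4.5000, 0).

(-4.5000,0); λ=-11 ⇒ h* = (9/2)/11 = 0.4091.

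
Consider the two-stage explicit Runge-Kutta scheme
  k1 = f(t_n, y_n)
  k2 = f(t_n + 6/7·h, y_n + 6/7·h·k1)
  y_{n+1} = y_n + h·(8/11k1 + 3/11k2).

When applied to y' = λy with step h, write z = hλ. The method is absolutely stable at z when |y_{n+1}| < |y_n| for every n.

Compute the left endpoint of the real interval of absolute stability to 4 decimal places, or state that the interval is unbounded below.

Set f=λy, z=hλ:
  k1=λy_n ⇒ h·k1=z·y_n;  k2=λ(1+6/7z)y_n ⇒ h·k2=z(1+6/7z)y_n
  y_{n+1}/y_n = 1 + 8/11z + 3/11z(1+6/7z) = 1 + z + 18/77z²
  so R(z) = 1 + z + 18/77z².

Boundary: |R(x)|=1, x<0.
x=-1.36: |R|=0.0724
R=1: x+18/77x²=0 ⇒ x=−77/18=-4.2778; min R=1−1/(4·18/77)=-0.0694>−1
Confirm numerically:
  x=-4.174: |R|=0.89874 <1
  x=-3.521: |R|=0.37710 <1
  x=-2.828: |R|=0.04157 <1
  x=-4.744: |R|=1.51703 >1
  x=-4.660: |R|=1.41637 >1
So |R|<1 on (-4.2778, 0).

left endpoint -4.2778.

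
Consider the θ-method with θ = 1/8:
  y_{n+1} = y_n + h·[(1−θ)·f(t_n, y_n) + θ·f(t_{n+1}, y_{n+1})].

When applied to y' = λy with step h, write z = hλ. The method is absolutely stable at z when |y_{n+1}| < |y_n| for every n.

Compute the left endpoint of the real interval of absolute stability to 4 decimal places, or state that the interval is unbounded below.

left endpoint -2.6667.

Test eqn y'=λy, z=hλ:
  y_{n+1} = y_n + z·[7/8·y_n + 1/8·y_{n+1}] ⇒ (1 − 1/8z)y_{n+1} = (1 + 7/8z)y_n
  Hence R(z) = (1 + 7/8z)/(1 − 1/8z).

Need |R(x)|<1, x<0.
x=-0.81: |R|=0.2645
R=−1: 1+7/8x = −1+1/8x ⇒ -3/4x=2 ⇒ x=2/(-3/4)=-2.6667
Confirm numerically:
  x=-1.942: |R|=0.56266 <1
  x=-1.850: |R|=0.50254 <1
  x=-1.343: |R|=0.14995 <1
  x=-1.264: |R|=0.09154 <1
  x=-3.088: |R|=1.22799 >1
  x=-3.071: |R|=1.21913 >1
  x=-2.928: |R|=1.14348 >1
Stable set (-2.6667, 0).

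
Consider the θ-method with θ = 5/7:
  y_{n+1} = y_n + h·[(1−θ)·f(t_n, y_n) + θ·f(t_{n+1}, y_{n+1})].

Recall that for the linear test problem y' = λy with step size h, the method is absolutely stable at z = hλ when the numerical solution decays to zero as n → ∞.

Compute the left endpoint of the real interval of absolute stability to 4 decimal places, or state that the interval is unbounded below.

With y'=λy (z=hλ):
  y_{n+1} = y_n + z·[2/7·y_n + 5/7·y_{n+1}] ⇒ (1 − 5/7z)y_{n+1} = (1 + 2/7z)y_n
  R(z) = (1 + 2/7z)/(1 − 5/7z).

Find x<0 with |R(x)|<1.
x=-1.21: |R|=0.3510
x=-2: |R|=0.1765
x=-10: |R|=0.2281
x=-100: |R|=0.3807
θ=5/7≥1/2 ⇒ |1+2/7x|<|1−5/7x| ∀x<0 ⇒ unbounded interval.

unbounded; (−∞, 0).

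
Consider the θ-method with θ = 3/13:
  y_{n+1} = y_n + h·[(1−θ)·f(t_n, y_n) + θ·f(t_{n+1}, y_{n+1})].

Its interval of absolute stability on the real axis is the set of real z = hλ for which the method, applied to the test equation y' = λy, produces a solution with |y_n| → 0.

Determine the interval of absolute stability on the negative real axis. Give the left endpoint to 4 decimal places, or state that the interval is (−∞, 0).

Test eqn y'=λy, z=hλ:
  y_{n+1} = y_n + z·[10/13·y_n + 3/13·y_{n+1}] ⇒ (1 − 3/13z)y_{n+1} = (1 + 10/13z)y_n
  ⇒ R(z) = (1 + 10/13z)/(1 − 3/13z).

Find x<0 with |R(x)|<1.
x=-1.48: |R|=0.1032
R=−1: 1+10/13x = −1+3/13x ⇒ -7/13x=2 ⇒ x=2/(-7/13)=-3.7143
Confirm numerically:
  x=-3.330: |R|=0.88299 <1
  x=-2.969: |R|=0.76186 <1
  x=-2.574: |R|=0.61481 <1
  x=-2.481: |R|=0.57770 <1
  x=-4.278: |R|=1.15274 >1
  x=-4.082: |R|=1.10196 >1
  x=-3.922: |R|=1.05871 >1
Stable set (-3.7143, 0).

(-3.7143, 0).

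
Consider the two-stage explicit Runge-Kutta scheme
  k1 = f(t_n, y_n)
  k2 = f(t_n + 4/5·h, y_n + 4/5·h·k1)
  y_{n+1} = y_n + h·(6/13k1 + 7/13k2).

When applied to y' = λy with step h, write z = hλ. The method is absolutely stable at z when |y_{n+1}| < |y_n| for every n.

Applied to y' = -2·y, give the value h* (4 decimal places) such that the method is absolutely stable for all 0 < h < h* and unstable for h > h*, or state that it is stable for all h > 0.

(-2.3214,0); λ=-2 ⇒ h* = (65/28)/2 = 1.1607.

Set f=λy, z=hλ:
  k1=λy_n ⇒ h·k1=z·y_n;  k2=λ(1+4/5z)y_n ⇒ h·k2=z(1+4/5z)y_n
  y_{n+1}/y_n = 1 + 6/13z + 7/13z(1+4/5z) = 1 + z + 28/65z²
  ⇒ R(z) = 1 + z + 28/65z².

Solve |R(x)|<1 on ℝ⁻.
x=-1.77: |R|=0.5796
R=1: x+28/65x²=0 ⇒ x=−65/28=-2.3214; min R=1−1/(4·28/65)=0.4196>−1
Confirm numerically:
  x=-1.596: |R|=0.50126 <1
  x=-1.542: |R|=0.48227 <1
  x=-1.412: |R|=0.44684 <1
  x=-1.332: |R|=0.43228 <1
  x=-2.761: |R|=1.52281 >1
  x=-2.578: |R|=1.28493 >1
Interval (-2.3214, 0).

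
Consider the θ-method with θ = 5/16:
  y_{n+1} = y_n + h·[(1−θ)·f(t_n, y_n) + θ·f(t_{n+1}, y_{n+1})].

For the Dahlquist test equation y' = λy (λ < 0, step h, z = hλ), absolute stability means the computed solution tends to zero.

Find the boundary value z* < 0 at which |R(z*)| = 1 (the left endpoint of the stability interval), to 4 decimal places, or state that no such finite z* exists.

On y'=λy, z=hλ:
  y_{n+1} = y_n + z·[11/16·y_n + 5/16·y_{n+1}] ⇒ (1 − 5/16z)y_{n+1} = (1 + 11/16z)y_n
  ⇒ R(z) = (1 + 11/16z)/(1 − 5/16z).

Solve |R(x)|<1 on ℝ⁻.
x=-1.56: |R|=0.0487
R=−1: 1+11/16x = −1+5/16x ⇒ -3/8x=2 ⇒ x=2/(-3/8)=-5.3333
Confirm numerically:
  x=-4.449: |R|=0.86126 <1
  x=-3.264: |R|=0.61584 <1
  x=-2.498: |R|=0.40288 <1
  x=-5.623: |R|=1.03940 >1
  x=-5.547: |R|=1.02931 >1
  x=-5.418: |R|=1.01179 >1
So |R|<1 on (-5.3333, 0).

left endpoint -5.3333.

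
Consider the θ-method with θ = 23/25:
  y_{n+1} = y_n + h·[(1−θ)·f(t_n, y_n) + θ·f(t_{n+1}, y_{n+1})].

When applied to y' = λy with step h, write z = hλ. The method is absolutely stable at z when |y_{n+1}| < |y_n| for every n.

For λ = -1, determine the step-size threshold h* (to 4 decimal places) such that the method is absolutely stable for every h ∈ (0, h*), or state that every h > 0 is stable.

unbounded; (−∞, 0). Any h>0 works for λ=-1.

Set f=λy, z=hλ:
  y_{n+1} = y_n + z·[2/25·y_n + 23/25·y_{n+1}] ⇒ (1 − 23/25z)y_{n+1} = (1 + 2/25z)y_n
  ⇒ R(z) = (1 + 2/25z)/(1 − 23/25z).

Find x<0 with |R(x)|<1.
x=-0.51: |R|=0.6529
x=-2: |R|=0.2958
x=-10: |R|=0.0196
x=-100: |R|=0.0753
θ=23/25≥1/2 ⇒ |1+2/25x|<|1−23/25x| ∀x<0 ⇒ interval (−∞,0).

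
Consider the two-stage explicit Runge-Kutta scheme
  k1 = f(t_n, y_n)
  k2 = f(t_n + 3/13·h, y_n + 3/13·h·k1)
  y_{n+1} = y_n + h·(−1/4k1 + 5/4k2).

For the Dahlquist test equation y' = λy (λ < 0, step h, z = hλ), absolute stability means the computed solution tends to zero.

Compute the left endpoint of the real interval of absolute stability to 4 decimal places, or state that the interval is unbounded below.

left endpoint -3.4667.

Set f=λy, z=hλ:
  k1=λy_n ⇒ h·k1=z·y_n;  k2=λ(1+3/13z)y_n ⇒ h·k2=z(1+3/13z)y_n
  y_{n+1}/y_n = 1 − 1/4z + 5/4z(1+3/13z) = 1 + z + 15/52z²
  so R(z) = 1 + z + 15/52z².

Find x<0 with |R(x)|<1.
x=-1.54: |R|=0.1441
R=1: x+15/52x²=0 ⇒ x=−52/15=-3.4667; min R=1−1/(4·15/52)=0.1333>−1
Confirm numerically:
  x=-2.628: |R|=0.36423 <1
  x=-2.458: |R|=0.28482 <1
  x=-2.032: |R|=0.15906 <1
  x=-3.605: |R|=1.14385 >1
  x=-3.597: |R|=1.13523 >1
  x=-3.569: |R|=1.10535 >1
Stable set (-3.4667, 0).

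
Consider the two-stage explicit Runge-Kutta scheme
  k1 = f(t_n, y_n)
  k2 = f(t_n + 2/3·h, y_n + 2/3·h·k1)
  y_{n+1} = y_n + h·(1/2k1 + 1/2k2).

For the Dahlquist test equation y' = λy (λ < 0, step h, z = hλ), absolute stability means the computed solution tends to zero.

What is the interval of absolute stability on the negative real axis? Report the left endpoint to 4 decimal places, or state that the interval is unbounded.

z∈(-3.0000,0).

Set f=λy, z=hλ:
  k1=λy_n ⇒ h·k1=z·y_n;  k2=λ(1+2/3z)y_n ⇒ h·k2=z(1+2/3z)y_n
  y_{n+1}/y_n = 1 + 1/2z + 1/2z(1+2/3z) = 1 + z + 1/3z²
  ⇒ R(z) = 1 + z + 1/3z².

Solve |R(x)|<1 on ℝ⁻.
x=-0.76: |R|=0.4325
R=1: x+1/3x²=0 ⇒ x=−3=-3.0000; min R=1−1/(4·1/3)=0.2500>−1
Confirm numerically:
  x=-2.438: |R|=0.54328 <1
  x=-1.903: |R|=0.30414 <1
  x=-1.643: |R|=0.25682 <1
  x=-3.582: |R|=1.69491 >1
  x=-3.529: |R|=1.62228 >1
  x=-3.477: |R|=1.55284 >1
So |R|<1 on (-3.0000, 0).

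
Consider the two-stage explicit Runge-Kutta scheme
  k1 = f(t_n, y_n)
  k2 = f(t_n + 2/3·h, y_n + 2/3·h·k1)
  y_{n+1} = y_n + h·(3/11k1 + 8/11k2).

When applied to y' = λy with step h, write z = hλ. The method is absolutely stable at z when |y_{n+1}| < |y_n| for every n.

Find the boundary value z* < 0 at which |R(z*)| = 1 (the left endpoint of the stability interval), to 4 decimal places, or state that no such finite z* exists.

On y'=λy, z=hλ:
  k1=λy_n ⇒ h·k1=z·y_n;  k2=λ(1+2/3z)y_n ⇒ h·k2=z(1+2/3z)y_n
  y_{n+1}/y_n = 1 + 3/11z + 8/11z(1+2/3z) = 1 + z + 16/33z²
  so R(z) = 1 + z + 16/33z².

Boundary: |R(x)|=1, x<0.
x=-1.69: |R|=0.6948
R=1: x+16/33x²=0 ⇒ x=−33/16=-2.0625; min R=1−1/(4·16/33)=0.4844>−1
Confirm numerically:
  x=-1.872: |R|=0.82710 <1
  x=-1.570: |R|=0.62510 <1
  x=-1.316: |R|=0.52369 <1
  x=-1.059: |R|=0.48475 <1
  x=-2.318: |R|=1.28715 >1
  x=-2.271: |R|=1.22958 >1
So |R|<1 on (-2.0625, 0).

left endpoint -2.0625.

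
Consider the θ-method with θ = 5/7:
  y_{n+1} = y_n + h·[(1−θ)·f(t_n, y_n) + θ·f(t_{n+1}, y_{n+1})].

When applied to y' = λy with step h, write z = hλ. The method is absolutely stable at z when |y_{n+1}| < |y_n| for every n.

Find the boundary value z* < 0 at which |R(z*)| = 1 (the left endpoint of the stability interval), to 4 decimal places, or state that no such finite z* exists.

interval (−∞, 0).

On y'=λy, z=hλ:
  y_{n+1} = y_n + z·[2/7·y_n + 5/7·y_{n+1}] ⇒ (1 − 5/7z)y_{n+1} = (1 + 2/7z)y_n
  R(z) = (1 + 2/7z)/(1 − 5/7z).

Boundary: |R(x)|=1, x<0.
x=-0.34: |R|=0.7264
x=-2: |R|=0.1765
x=-10: |R|=0.2281
x=-100: |R|=0.3807
θ=5/7≥1/2 ⇒ |1+2/7x|<|1−5/7x| ∀x<0 ⇒ unbounded interval.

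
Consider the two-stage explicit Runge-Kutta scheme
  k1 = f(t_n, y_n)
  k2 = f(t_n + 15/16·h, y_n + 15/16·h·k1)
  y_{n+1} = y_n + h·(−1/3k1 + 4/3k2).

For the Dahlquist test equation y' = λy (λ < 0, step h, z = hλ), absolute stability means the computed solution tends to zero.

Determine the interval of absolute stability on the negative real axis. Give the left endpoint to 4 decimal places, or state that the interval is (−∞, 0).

Set f=λy, z=hλ:
  k1=λy_n ⇒ h·k1=z·y_n;  k2=λ(1+15/16z)y_n ⇒ h·k2=z(1+15/16z)y_n
  y_{n+1}/y_n = 1 − 1/3z + 4/3z(1+15/16z) = 1 + z + 5/4z²
  Hence R(z) = 1 + z + 5/4z².

Need |R(x)|<1, x<0.
x=-0.34: |R|=0.8045
R=1: x+5/4x²=0 ⇒ x=−4/5=-0.8000; min R=1−1/(4·5/4)=0.8000>−1
Confirm numerically:
  x=-0.718: |R|=0.92640 <1
  x=-0.588: |R|=0.84418 <1
  x=-0.462: |R|=0.80480 <1
  x=-1.360: |R|=1.95200 >1
  x=-1.336: |R|=1.89512 >1
  x=-1.119: |R|=1.44620 >1
Stable set (-0.8000, 0).

z∈(-0.8000,0).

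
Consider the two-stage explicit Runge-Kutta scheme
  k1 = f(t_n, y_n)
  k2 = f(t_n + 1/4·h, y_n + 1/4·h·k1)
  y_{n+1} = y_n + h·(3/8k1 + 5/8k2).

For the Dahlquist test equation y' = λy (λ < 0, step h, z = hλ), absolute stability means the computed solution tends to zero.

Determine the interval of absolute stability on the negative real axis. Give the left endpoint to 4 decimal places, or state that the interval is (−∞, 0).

Test eqn y'=λy, z=hλ:
  k1=λy_n ⇒ h·k1=z·y_n;  k2=λ(1+1/4z)y_n ⇒ h·k2=z(1+1/4z)y_n
  y_{n+1}/y_n = 1 + 3/8z + 5/8z(1+1/4z) = 1 + z + 5/32z²
  R(z) = 1 + z + 5/32z².

Boundary: |R(x)|=1, x<0.
x=-0.6: |R|=0.4563
R=1: x+5/32x²=0 ⇒ x=−32/5=-6.4000; min R=1−1/(4·5/32)=-0.6000>−1
Confirm numerically:
  x=-5.453: |R|=0.19313 <1
  x=-4.913: |R|=0.14150 <1
  x=-4.480: |R|=0.34400 <1
  x=-3.922: |R|=0.51855 <1
  x=-6.889: |R|=1.52636 >1
  x=-6.786: |R|=1.40928 >1
  x=-6.686: |R|=1.29878 >1
So |R|<1 on (-6.4000, 0).

(-6.4000, 0).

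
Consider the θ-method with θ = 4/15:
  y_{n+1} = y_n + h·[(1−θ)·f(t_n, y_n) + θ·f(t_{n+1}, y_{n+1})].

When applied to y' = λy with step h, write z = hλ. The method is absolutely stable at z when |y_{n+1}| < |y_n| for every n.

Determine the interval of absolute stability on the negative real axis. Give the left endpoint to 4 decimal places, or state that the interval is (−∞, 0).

z∈(-4.2857,0).

Set f=λy, z=hλ:
  y_{n+1} = y_n + z·[11/15·y_n + 4/15·y_{n+1}] ⇒ (1 − 4/15z)y_{n+1} = (1 + 11/15z)y_n
  so R(z) = (1 + 11/15z)/(1 − 4/15z).

Boundary: |R(x)|=1, x<0.
x=-0.32: |R|=0.7052
R=−1: 1+11/15x = −1+4/15x ⇒ -7/15x=2 ⇒ x=2/(-7/15)=-4.2857
Confirm numerically:
  x=-2.778: |R|=0.59582 <1
  x=-2.704: |R|=0.57112 <1
  x=-2.368: |R|=0.45145 <1
  x=-1.930: |R|=0.27421 <1
  x=-4.689: |R|=1.08363 >1
  x=-4.391: |R|=1.02263 >1
Stable set (-4.2857, 0).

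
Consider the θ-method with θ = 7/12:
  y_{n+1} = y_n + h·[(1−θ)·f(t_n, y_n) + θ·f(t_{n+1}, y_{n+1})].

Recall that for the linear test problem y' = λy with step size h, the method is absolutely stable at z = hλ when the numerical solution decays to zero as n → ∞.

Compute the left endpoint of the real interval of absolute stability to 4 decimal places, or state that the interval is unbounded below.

Set f=λy, z=hλ:
  y_{n+1} = y_n + z·[5/12·y_n + 7/12·y_{n+1}] ⇒ (1 − 7/12z)y_{n+1} = (1 + 5/12z)y_n
  R(z) = (1 + 5/12z)/(1 − 7/12z).

Need |R(x)|<1, x<0.
x=-0.82: |R|=0.4453
x=-2: |R|=0.0769
x=-10: |R|=0.4634
x=-100: |R|=0.6854
θ=7/12≥1/2 ⇒ |1+5/12x|<|1−7/12x| ∀x<0 ⇒ stable on all of ℝ⁻.

unbounded; (−∞, 0).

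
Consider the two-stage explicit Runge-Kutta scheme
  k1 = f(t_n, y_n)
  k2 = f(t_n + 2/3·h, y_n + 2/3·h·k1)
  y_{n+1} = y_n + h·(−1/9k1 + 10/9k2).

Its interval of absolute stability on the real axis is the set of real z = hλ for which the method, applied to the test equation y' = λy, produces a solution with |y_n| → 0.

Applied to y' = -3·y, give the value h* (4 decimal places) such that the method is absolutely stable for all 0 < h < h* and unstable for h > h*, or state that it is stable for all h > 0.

Set f=λy, z=hλ:
  k1=λy_n ⇒ h·k1=z·y_n;  k2=λ(1+2/3z)y_n ⇒ h·k2=z(1+2/3z)y_n
  y_{n+1}/y_n = 1 − 1/9z + 10/9z(1+2/3z) = 1 + z + 20/27z²
  ⇒ R(z) = 1 + z + 20/27z².

Solve |R(x)|<1 on ℝ⁻.
x=-0.42: |R|=0.7107
R=1: x+20/27x²=0 ⇒ x=−27/20=-1.3500; min R=1−1/(4·20/27)=0.6625>−1
Confirm numerically:
  x=-1.208: |R|=0.87294 <1
  x=-0.977: |R|=0.73006 <1
  x=-0.654: |R|=0.66283 <1
  x=-1.844: |R|=1.67477 >1
  x=-1.678: |R|=1.40769 >1
  x=-1.437: |R|=1.09261 >1
So |R|<1 on (-1.3500, 0).

(-1.3500,0); λ=-3 ⇒ h* = (27/20)/3 = 0.4500.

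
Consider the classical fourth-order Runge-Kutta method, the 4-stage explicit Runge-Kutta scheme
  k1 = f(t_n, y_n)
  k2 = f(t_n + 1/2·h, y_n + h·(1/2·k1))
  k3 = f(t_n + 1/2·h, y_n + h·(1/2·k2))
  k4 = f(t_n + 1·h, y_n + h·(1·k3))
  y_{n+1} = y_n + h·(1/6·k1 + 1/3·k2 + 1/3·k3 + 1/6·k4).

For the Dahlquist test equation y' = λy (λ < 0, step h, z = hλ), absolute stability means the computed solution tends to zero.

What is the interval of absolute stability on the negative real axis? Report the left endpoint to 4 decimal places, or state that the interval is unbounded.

On y'=λy, z=hλ:
  order 4, 4-stage ⇒ R(z)=1+z+z^2/2+z^3/6+z^4/24
  (e.g. R(-1.58)=0.27048, |R|=0.27048)

Solve |R(x)|<1 on ℝ⁻.
x=-1.58: |R|=0.2705
|R(-2.56)|=0.7102 |R(-2.03)|=0.3438 |R(-0.74)|=0.4788
Bisect:
  x_lo=-3.4473 |R|=2.5512  x_hi=-0.3119 |R|=0.7321
  mid=-1.87960 |R|=0.30017 →hi
  mid=-2.66345 |R|=0.83131 →hi
  mid=-3.05537 |R|=1.48963 →lo
  mid=-2.85941 |R|=1.11761 →lo
  mid=-2.76143 |R|=0.96461 →hi
  mid=-2.81042 |R|=1.03854 →lo
  mid=-2.78592 |R|=1.00095 →lo
  mid=-2.77367 |R|=0.98262 →hi
  ...
  [-2.78535,-2.78516] ⇒ x*=-2.7853
Stable set (-2.7853, 0).

z∈(-2.7853,0).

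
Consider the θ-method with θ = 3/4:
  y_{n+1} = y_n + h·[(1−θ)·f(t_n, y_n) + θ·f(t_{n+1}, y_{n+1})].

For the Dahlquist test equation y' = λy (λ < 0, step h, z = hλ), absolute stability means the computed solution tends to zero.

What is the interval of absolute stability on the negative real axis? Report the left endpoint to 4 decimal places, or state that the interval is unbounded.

On y'=λy, z=hλ:
  y_{n+1} = y_n + z·[1/4·y_n + 3/4·y_{n+1}] ⇒ (1 − 3/4z)y_{n+1} = (1 + 1/4z)y_n
  Hence R(z) = (1 + 1/4z)/(1 − 3/4z).

Boundary: |R(x)|=1, x<0.
x=-0.64: |R|=0.5676
x=-2: |R|=0.2000
x=-10: |R|=0.1765
x=-100: |R|=0.3158
θ=3/4≥1/2 ⇒ |1+1/4x|<|1−3/4x| ∀x<0 ⇒ unbounded interval.

interval (−∞, 0).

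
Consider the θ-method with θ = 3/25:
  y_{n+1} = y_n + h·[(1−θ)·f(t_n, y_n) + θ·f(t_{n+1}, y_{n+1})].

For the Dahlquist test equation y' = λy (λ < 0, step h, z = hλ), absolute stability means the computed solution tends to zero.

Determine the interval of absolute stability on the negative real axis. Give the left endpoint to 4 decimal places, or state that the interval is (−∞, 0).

(-2.6316, 0).

With y'=λy (z=hλ):
  y_{n+1} = y_n + z·[22/25·y_n + 3/25·y_{n+1}] ⇒ (1 − 3/25z)y_{n+1} = (1 + 22/25z)y_n
  Hence R(z) = (1 + 22/25z)/(1 − 3/25z).

Find x<0 with |R(x)|<1.
x=-1.23: |R|=0.0718
R=−1: 1+22/25x = −1+3/25x ⇒ -19/25x=2 ⇒ x=2/(-19/25)=-2.6316
Confirm numerically:
  x=-2.566: |R|=0.96189 <1
  x=-1.590: |R|=0.33524 <1
  x=-1.061: |R|=0.05883 <1
  x=-3.182: |R|=1.30273 >1
  x=-2.713: |R|=1.04668 >1
Interval (-2.6316, 0).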